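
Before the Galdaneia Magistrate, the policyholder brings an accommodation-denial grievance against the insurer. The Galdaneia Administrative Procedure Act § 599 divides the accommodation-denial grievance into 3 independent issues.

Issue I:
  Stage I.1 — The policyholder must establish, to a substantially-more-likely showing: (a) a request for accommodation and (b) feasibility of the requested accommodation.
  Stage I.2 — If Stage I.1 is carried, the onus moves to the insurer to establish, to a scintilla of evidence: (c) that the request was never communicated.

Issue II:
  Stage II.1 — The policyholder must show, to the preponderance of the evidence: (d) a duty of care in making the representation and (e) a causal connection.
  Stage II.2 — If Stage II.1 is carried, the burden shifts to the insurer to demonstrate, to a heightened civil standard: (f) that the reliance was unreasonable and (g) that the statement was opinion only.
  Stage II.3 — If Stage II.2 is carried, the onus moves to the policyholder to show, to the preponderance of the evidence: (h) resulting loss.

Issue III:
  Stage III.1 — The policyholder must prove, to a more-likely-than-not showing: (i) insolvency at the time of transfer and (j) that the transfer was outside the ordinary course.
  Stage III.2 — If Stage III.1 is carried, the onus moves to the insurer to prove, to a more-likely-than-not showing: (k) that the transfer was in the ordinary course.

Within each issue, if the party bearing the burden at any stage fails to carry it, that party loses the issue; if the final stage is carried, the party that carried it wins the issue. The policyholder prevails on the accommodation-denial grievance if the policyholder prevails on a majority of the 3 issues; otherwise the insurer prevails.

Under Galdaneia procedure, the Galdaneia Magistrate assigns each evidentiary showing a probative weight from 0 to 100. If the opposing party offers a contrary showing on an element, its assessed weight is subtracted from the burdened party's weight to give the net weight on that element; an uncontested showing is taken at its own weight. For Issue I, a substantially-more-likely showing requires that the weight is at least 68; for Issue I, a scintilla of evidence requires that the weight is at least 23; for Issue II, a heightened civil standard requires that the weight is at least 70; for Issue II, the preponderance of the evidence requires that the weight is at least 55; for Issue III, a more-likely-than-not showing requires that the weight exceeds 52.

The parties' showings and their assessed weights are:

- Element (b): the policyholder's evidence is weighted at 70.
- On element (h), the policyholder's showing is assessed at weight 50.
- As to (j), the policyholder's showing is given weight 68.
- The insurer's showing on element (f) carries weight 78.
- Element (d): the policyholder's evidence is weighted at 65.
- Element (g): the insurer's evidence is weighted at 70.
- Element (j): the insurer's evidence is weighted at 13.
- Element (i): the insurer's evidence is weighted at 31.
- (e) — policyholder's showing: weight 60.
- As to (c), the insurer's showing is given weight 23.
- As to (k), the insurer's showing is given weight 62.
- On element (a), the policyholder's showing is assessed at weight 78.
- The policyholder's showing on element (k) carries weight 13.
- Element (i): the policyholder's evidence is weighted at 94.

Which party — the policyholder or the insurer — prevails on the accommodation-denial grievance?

— Issue I —
Stage I.1 — burden on policyholder; standard: a substantially-more-likely showing (weight is at least 68).
    (a): 78 ≥ 68 [met]
    (b): 70 ≥ 68 [met]
  All elements met. The burden passes to the insurer.
Stage I.2 — burden on insurer; standard: a scintilla of evidence (weight is at least 23).
    (c): 23 ≥ 23 [met]
  The insurer carries the last stage.
All stages carried — the insurer prevails on this issue.
— Issue II —
At Stage II.1 the policyholder must meet the preponderance of the evidence (weight is at least 55): on (d) the weight is 65, which does reach 55, so (d) meets the standard; on (e) the weight is 60, ≥ 55, so (e) meets the standard.
  Stage II.1 carried; the burden shifts to the insurer.
At Stage II.2 the insurer must meet a heightened civil standard (weight is at least 70): on (f) the weight is 78, ≥ 70, so (f) meets the standard; on (g) the weight is 70, which does reach 70, so (g) meets the standard.
  Stage II.2 is satisfied; the onus moves to the policyholder.
At Stage II.3 the policyholder must meet the preponderance of the evidence (weight is at least 55): on (h) the weight is 50, < 55, so (h) does not meet the standard.
  The policyholder does not carry Stage II.3.
The analysis ends at Stage II.3; the insurer prevails on this issue.
— Issue III —
At Stage III.1 the policyholder must meet a more-likely-than-not showing (weight exceeds 52): on (i) the weight is 94 less the opposing 31 gives net 63, which does exceed 52, so (i) meets the standard; on (j) the weight is 68 less the opposing 13 gives net 55, > 52, so (j) meets the standard.
  All elements met. The burden passes to the insurer.
At Stage III.2 the insurer must meet a more-likely-than-not showing (weight exceeds 52): on (k) the weight is 62 less the opposing 13 gives net 49, ≤ 52, so (k) does not meet the standard.
  The insurer does not carry Stage III.2.
So the policyholder prevails on this issue.
Per-issue: Issue I → insurer; Issue II → insurer; Issue III → policyholder. The policyholder must prevail on a majority of issues; overall, the insurer prevails.

insurer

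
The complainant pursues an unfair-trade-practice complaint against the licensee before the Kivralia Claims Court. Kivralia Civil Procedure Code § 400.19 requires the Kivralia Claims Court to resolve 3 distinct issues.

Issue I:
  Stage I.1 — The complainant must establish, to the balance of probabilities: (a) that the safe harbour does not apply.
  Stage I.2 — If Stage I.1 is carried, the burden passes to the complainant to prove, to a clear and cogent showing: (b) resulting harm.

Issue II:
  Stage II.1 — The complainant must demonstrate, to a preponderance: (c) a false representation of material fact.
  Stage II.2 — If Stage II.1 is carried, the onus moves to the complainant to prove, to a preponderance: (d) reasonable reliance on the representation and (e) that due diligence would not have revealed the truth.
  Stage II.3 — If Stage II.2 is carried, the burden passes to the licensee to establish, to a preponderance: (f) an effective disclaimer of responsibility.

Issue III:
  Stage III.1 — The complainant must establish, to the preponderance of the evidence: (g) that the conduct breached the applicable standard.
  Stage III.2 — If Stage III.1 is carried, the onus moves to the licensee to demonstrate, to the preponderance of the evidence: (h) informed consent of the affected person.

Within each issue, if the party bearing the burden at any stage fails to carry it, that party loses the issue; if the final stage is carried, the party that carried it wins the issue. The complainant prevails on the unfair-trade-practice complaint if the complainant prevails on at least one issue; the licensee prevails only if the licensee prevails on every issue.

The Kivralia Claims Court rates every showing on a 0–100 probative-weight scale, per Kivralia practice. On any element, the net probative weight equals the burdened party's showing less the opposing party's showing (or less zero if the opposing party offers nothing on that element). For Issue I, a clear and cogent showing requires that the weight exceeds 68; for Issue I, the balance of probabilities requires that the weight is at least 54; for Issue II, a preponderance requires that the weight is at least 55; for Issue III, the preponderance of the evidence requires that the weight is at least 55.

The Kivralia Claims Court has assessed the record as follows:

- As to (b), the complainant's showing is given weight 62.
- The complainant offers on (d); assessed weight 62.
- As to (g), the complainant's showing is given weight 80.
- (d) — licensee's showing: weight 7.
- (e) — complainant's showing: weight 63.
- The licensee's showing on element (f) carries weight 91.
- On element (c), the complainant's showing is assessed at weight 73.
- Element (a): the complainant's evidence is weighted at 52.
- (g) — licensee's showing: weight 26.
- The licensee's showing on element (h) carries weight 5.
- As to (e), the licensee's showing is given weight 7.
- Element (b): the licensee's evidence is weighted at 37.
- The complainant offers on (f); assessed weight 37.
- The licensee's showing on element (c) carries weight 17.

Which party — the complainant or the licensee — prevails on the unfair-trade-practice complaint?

— Issue I —
Stage I.1 — burden on complainant; standard: the balance of probabilities (weight is at least 54).
    (a): 52 < 54 [not met]
  The complainant does not carry Stage I.1.
The licensee prevails on this issue.
— Issue II —
Stage II.1 (complainant, a preponderance, weight is at least 55): (c) net 73−17=56 ≥ 55 — meets.
  Stage II.1 is satisfied; the complainant continues to bear the burden.
Stage II.2 (complainant, a preponderance, weight is at least 55): (d) net 62−7=55 ≥ 55 — meets; (e) net 63−7=56 ≥ 55 — meets.
  Stage II.2 carried; the burden shifts to the licensee.
Stage II.3 (licensee, a preponderance, weight is at least 55): (f) net 91−37=54 < 55 — fails.
  Stage II.3 not carried; the licensee fails its burden.
The analysis ends at Stage II.3; the complainant prevails on this issue.
— Issue III —
At Stage III.1 the complainant must meet the preponderance of the evidence (weight is at least 55): on (g) the weight is 80 less the opposing 26 gives net 54, < 55, so (g) does not meet the standard.
  Not every element is met, so the complainant fails to carry Stage III.1.
So the licensee prevails on this issue.
Per-issue: Issue I → licensee; Issue II → complainant; Issue III → licensee. The complainant must prevail on at least one issue; overall, the complainant prevails.

complainant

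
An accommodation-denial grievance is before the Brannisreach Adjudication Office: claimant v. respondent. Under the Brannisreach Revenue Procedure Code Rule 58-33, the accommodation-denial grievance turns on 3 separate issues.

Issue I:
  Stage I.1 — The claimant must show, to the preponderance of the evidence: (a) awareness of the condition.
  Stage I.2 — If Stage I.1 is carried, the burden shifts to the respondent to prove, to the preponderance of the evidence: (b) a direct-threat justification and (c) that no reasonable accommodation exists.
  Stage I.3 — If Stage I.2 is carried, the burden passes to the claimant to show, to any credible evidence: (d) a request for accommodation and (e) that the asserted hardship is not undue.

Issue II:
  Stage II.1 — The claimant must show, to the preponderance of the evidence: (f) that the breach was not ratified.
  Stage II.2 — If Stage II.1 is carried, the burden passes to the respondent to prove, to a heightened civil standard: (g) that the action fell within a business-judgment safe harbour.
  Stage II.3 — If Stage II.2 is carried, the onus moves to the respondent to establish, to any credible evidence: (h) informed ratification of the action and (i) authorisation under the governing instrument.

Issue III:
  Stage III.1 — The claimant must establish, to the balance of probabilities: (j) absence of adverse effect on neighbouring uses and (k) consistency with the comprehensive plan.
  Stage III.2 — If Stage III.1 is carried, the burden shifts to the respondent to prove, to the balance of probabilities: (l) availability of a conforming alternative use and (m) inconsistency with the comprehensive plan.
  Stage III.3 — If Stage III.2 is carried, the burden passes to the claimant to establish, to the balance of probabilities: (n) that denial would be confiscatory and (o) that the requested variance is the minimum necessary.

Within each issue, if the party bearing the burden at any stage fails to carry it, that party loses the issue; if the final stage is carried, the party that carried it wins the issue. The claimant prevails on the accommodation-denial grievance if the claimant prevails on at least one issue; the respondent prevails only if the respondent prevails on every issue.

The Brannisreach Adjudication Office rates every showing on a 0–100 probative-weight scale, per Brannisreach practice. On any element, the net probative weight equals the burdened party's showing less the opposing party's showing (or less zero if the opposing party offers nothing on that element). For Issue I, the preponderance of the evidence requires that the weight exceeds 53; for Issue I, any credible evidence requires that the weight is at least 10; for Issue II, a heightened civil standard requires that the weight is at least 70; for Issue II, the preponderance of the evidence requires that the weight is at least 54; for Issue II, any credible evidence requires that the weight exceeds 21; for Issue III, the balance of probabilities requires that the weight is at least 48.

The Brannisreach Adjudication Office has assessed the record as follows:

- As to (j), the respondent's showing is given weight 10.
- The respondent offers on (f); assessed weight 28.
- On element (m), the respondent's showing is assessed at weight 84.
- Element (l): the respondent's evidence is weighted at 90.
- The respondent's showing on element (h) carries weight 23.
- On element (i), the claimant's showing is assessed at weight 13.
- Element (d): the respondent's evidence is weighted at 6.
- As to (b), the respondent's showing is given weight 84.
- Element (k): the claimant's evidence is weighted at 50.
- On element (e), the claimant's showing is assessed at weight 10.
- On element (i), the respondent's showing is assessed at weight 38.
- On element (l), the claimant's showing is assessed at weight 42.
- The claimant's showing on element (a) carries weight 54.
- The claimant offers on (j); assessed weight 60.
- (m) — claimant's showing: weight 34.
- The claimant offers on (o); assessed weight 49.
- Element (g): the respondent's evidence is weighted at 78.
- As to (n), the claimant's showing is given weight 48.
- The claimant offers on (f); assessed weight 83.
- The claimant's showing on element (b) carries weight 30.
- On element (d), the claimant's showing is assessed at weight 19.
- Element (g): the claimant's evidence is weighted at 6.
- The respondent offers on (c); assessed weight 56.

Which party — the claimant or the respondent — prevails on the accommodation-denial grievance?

— Issue I —
Stage I.1 (claimant, the preponderance of the evidence, weight exceeds 53): (a) 54 > 53 — meets.
  All elements met. The burden passes to the respondent.
Stage I.2 (respondent, the preponderance of the evidence, weight exceeds 53): (b) net 84−30=54 > 53 — meets; (c) 56 > 53 — meets.
  All elements met. The burden passes to the claimant.
Stage I.3 (claimant, any credible evidence, weight is at least 10): (d) net 19−6=13 ≥ 10 — meets; (e) 10 ≥ 10 — meets.
  Stage I.3 carried; the final stage is satisfied.
With every stage satisfied, the claimant prevails on this issue.
— Issue II —
Stage II.1 (claimant, the preponderance of the evidence, weight is at least 54): (f) net 83−28=55 ≥ 54 — meets.
  The claimant carries Stage II.1; the respondent now bears the burden.
Stage II.2 (respondent, a heightened civil standard, weight is at least 70): (g) net 78−6=72 ≥ 70 — meets.
  Stage II.2 is satisfied; the respondent continues to bear the burden.
Stage II.3 (respondent, any credible evidence, weight exceeds 21): (h) 23 > 21 — meets; (i) net 38−13=25 > 21 — meets.
  The respondent carries the last stage.
All stages carried — the respondent prevails on this issue.
— Issue III —
At Stage III.1 the claimant must meet the balance of probabilities (weight is at least 48): on (j) the weight is 60 less the opposing 10 gives net 50, which does reach 48, so (j) meets the standard; on (k) the weight is 50, which does reach 48, so (k) meets the standard.
  Stage III.1 is satisfied; the onus moves to the respondent.
At Stage III.2 the respondent must meet the balance of probabilities (weight is at least 48): on (l) the weight is 90 less the opposing 42 gives net 48, ≥ 48, so (l) meets the standard; on (m) the weight is 84 less the opposing 34 gives net 50, which does reach 48, so (m) meets the standard.
  All elements met. The burden passes to the claimant.
At Stage III.3 the claimant must meet the balance of probabilities (weight is at least 48): on (n) the weight is 48, ≥ 48, so (n) meets the standard; on (o) the weight is 49, which does reach 48, so (o) meets the standard.
  All elements met at the final stage.
Every stage carried; the claimant prevails on this issue.
Per-issue: Issue I → claimant; Issue II → respondent; Issue III → claimant. The claimant must prevail on at least one issue; overall, the claimant prevails.

claimant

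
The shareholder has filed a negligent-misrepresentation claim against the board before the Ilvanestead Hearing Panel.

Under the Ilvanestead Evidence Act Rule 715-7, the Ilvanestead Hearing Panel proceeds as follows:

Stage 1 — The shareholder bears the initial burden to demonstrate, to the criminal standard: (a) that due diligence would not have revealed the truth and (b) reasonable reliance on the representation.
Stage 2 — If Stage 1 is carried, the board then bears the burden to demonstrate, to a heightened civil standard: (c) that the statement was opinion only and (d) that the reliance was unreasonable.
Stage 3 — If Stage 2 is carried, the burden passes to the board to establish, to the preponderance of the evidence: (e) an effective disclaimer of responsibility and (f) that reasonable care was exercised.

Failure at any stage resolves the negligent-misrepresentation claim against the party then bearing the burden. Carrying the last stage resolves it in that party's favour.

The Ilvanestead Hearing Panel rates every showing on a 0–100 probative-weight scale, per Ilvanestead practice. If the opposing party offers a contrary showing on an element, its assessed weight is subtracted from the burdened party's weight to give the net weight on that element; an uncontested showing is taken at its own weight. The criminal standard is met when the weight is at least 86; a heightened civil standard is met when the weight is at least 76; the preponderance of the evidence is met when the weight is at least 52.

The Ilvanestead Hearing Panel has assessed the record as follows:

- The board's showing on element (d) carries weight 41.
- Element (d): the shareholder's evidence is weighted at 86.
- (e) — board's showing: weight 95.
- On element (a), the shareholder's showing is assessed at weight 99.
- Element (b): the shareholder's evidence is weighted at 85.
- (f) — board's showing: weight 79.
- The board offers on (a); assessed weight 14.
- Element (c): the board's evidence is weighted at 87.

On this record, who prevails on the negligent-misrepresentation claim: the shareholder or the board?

At Stage 1 the shareholder must meet the criminal standard (weight is at least 86): on (a) the weight is 99 less the opposing 14 gives net 85, which does not reach 86, so (a) does not meet the standard; on (b) the weight is 85, which does not reach 86, so (b) does not meet the standard.
  Stage 1 not carried; the shareholder fails its burden.
So the board prevails.

board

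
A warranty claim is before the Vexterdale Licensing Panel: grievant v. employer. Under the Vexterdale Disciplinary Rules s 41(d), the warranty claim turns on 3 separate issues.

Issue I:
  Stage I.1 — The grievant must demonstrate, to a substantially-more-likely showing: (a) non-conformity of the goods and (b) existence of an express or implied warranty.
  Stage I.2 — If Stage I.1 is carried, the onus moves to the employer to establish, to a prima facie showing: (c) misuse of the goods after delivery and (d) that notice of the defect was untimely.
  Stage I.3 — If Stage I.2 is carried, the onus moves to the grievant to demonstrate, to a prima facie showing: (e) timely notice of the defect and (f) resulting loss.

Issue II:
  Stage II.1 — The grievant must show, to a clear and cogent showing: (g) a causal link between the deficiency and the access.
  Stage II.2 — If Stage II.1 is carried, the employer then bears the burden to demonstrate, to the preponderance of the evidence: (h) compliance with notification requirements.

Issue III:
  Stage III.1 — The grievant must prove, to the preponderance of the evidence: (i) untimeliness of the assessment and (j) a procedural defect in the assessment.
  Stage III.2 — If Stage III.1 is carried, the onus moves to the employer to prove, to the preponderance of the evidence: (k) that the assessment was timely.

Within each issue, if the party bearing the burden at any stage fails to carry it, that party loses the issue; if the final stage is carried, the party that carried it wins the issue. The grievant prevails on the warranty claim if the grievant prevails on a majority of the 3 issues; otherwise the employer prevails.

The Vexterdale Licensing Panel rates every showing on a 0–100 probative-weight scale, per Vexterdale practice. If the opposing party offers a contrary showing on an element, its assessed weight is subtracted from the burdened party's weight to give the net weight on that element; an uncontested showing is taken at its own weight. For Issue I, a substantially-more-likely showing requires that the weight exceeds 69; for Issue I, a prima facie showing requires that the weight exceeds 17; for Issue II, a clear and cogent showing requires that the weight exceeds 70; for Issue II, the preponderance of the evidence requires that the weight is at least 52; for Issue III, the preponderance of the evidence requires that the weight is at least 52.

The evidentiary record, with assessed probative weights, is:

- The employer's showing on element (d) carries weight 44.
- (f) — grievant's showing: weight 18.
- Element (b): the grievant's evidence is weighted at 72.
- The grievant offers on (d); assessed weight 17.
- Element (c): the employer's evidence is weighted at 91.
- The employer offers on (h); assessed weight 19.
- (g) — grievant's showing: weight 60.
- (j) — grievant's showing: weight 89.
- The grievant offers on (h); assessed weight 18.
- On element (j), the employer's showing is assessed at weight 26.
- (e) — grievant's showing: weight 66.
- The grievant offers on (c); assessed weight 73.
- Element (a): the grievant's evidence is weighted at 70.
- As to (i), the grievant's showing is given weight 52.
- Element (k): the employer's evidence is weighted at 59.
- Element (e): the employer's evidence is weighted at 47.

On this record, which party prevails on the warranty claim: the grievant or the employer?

employer

— Issue I —
Stage I.1 — burden on grievant; standard: a substantially-more-likely showing (weight exceeds 69).
    (a): 70 > 69 [met]
    (b): 72 > 69 [met]
  Stage I.1 is satisfied; the onus moves to the employer.
Stage I.2 — burden on employer; standard: a prima facie showing (weight exceeds 17).
    (c): 91 − 73 = 18 > 17 [met]
    (d): 44 − 17 = 27 > 17 [met]
  Stage I.2 carried; the burden shifts to the grievant.
Stage I.3 — burden on grievant; standard: a prima facie showing (weight exceeds 17).
    (e): 66 − 47 = 19 > 17 [met]
    (f): 18 > 17 [met]
  Stage I.3 carried; the final stage is satisfied.
All stages carried — the grievant prevails on this issue.
— Issue II —
At Stage II.1 the grievant must meet a clear and cogent showing (weight exceeds 70): on (g) the weight is 60, which does not exceed 70, so (g) does not meet the standard.
  Not every element is met, so the grievant fails to carry Stage II.1.
The analysis ends at Stage II.1; the employer prevails on this issue.
— Issue III —
At Stage III.1 the grievant must meet the preponderance of the evidence (weight is at least 52): on (i) the weight is 52, ≥ 52, so (i) meets the standard; on (j) the weight is 89 less the opposing 26 gives net 63, which does reach 52, so (j) meets the standard.
  Stage III.1 is satisfied; the onus moves to the employer.
At Stage III.2 the employer must meet the preponderance of the evidence (weight is at least 52): on (k) the weight is 59, which does reach 52, so (k) meets the standard.
  Stage III.2 carried; the final stage is satisfied.
With every stage satisfied, the employer prevails on this issue.
Per-issue: Issue I → grievant; Issue II → employer; Issue III → employer. The grievant must prevail on a majority of issues; overall, the employer prevails.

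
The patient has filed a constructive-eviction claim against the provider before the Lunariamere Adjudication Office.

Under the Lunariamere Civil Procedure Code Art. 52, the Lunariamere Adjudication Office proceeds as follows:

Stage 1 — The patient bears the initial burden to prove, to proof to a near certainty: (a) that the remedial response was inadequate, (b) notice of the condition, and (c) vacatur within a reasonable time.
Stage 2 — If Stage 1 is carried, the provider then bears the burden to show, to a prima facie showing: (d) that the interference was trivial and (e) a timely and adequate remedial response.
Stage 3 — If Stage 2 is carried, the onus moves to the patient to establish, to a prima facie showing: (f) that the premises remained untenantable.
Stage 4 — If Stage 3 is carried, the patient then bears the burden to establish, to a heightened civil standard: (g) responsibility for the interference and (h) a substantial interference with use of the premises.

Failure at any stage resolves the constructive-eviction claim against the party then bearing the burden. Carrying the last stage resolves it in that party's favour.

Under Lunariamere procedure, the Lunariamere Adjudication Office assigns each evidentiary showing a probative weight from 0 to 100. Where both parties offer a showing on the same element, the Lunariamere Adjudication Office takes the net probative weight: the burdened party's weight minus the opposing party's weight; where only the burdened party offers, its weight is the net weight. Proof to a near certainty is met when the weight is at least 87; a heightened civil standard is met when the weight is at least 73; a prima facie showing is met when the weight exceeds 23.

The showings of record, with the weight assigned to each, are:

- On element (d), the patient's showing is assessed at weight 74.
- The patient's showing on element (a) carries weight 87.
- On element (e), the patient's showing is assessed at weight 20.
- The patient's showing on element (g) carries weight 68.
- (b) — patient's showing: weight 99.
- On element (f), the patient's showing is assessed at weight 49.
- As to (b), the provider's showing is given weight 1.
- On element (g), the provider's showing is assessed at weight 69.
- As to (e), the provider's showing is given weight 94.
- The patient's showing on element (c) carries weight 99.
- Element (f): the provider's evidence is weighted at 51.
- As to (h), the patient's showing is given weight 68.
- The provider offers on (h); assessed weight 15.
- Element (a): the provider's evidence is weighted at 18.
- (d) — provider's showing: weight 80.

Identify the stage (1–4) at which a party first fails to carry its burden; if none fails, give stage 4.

stage 1

At Stage 1 the patient must meet proof to a near certainty (weight is at least 87): on (a) the weight is 87 less the opposing 18 gives net 69, which does not reach 87, so (a) does not meet the standard; on (b) the weight is 99 less the opposing 1 gives net 98, which does reach 87, so (b) meets the standard; on (c) the weight is 99, which does reach 87, so (c) meets the standard.
  The patient does not carry Stage 1.
The provider prevails.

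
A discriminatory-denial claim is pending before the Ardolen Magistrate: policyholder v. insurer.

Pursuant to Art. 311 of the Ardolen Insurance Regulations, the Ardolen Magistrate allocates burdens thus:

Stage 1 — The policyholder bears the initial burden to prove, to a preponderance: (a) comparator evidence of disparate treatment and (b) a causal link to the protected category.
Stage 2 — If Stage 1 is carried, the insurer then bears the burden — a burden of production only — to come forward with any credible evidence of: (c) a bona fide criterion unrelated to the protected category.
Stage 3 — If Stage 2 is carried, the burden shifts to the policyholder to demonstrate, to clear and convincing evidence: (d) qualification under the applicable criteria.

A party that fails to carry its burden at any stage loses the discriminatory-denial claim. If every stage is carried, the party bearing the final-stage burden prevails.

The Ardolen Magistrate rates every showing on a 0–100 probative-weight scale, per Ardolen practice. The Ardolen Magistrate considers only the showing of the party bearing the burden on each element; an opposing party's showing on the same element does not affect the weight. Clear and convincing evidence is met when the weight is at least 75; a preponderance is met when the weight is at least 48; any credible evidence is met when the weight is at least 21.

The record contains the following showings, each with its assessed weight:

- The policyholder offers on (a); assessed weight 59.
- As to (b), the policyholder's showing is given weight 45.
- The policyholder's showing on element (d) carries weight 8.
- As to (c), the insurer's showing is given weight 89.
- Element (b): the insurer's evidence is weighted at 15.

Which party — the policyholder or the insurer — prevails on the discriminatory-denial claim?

insurer

At Stage 1 the policyholder must meet a preponderance (weight is at least 48): on (a) the weight is 59, which does reach 48, so (a) meets the standard; on (b) the weight is 45 (the insurer's 15 is given no effect), which does not reach 48, so (b) does not meet the standard.
  Stage 1 not carried; the policyholder fails its burden.
So the insurer prevails.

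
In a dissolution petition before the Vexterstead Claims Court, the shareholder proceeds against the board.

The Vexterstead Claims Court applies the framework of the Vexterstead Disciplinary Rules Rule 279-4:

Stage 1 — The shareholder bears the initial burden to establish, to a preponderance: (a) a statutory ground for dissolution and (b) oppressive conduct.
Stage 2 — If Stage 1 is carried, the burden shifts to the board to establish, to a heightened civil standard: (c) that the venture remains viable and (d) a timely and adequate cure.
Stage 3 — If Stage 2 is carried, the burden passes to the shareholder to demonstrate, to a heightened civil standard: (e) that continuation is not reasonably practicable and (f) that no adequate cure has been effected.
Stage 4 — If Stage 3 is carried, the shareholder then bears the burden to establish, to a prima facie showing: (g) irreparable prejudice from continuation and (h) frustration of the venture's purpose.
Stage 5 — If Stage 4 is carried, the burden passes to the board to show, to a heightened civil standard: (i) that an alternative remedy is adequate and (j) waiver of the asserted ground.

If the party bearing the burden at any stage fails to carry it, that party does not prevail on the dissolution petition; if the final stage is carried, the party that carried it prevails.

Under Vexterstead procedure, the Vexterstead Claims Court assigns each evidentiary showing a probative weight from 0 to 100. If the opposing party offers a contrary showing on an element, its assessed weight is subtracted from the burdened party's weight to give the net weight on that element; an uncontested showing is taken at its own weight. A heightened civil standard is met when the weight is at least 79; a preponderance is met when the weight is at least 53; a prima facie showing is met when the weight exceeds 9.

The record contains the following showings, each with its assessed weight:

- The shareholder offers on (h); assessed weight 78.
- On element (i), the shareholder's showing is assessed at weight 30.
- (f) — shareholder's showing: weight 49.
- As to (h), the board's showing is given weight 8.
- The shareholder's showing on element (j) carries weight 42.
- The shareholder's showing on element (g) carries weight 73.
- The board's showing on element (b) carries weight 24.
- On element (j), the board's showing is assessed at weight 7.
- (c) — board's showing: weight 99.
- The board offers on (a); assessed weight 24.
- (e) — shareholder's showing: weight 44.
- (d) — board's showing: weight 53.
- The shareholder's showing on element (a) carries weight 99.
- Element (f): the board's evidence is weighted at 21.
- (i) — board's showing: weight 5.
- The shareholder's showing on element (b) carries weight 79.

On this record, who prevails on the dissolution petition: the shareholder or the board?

Stage 1 (shareholder, a preponderance, weight is at least 53): (a) net 99−24=75 ≥ 53 — meets; (b) net 79−24=55 ≥ 53 — meets.
  Stage 1 carried; the burden shifts to the board.
Stage 2 (board, a heightened civil standard, weight is at least 79): (c) 99 ≥ 79 — meets; (d) 53 < 79 — fails.
  Stage 2 not carried; the board fails its burden.
So the shareholder prevails.

shareholder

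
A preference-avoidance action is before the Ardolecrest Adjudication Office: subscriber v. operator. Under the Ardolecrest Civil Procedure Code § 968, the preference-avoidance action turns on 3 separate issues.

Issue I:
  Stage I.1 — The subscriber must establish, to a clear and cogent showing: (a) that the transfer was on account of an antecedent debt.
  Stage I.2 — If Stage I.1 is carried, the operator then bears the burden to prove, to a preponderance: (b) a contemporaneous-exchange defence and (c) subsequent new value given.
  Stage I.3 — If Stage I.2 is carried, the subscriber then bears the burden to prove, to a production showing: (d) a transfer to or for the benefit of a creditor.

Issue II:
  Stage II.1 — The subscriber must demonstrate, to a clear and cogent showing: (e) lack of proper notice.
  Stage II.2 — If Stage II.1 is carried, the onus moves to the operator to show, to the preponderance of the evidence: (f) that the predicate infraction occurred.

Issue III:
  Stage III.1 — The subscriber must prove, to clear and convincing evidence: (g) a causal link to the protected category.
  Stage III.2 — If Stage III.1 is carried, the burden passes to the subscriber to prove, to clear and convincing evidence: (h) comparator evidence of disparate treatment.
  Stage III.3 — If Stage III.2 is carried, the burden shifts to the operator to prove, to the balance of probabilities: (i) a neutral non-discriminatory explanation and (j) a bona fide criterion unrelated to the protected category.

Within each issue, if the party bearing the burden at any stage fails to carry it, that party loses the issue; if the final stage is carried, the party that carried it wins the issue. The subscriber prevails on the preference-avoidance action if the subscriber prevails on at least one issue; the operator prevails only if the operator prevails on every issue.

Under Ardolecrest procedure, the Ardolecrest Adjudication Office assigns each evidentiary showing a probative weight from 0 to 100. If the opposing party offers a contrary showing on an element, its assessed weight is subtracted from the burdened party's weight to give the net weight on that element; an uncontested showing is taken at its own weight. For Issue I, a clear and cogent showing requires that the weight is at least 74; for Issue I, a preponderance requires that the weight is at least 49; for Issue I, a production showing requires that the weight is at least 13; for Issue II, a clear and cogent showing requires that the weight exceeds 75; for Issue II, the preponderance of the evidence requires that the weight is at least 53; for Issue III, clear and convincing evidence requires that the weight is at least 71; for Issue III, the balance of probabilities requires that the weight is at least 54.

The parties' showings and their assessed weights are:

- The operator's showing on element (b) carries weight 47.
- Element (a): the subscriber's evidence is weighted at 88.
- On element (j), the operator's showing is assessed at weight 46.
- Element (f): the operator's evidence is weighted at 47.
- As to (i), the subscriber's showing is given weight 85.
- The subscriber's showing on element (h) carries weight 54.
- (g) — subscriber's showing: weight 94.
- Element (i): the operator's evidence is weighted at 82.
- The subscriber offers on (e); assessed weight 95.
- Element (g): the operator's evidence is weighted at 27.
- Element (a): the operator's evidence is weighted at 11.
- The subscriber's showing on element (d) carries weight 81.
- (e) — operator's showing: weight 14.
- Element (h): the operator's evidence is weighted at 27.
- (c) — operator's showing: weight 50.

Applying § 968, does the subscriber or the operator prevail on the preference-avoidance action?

— Issue I —
Stage I.1 — burden on subscriber; standard: a clear and cogent showing (weight is at least 74).
    (a): 88 − 11 = 77 ≥ 74 [met]
  The subscriber carries Stage I.1; the operator now bears the burden.
Stage I.2 — burden on operator; standard: a preponderance (weight is at least 49).
    (b): 47 < 49 [not met]
    (c): 50 ≥ 49 [met]
  Stage I.2 not carried; the operator fails its burden.
So the subscriber prevails on this issue.
— Issue II —
Stage II.1 — burden on subscriber; standard: a clear and cogent showing (weight exceeds 75).
    (e): 95 − 14 = 81 > 75 [met]
  Stage II.1 carried; the burden shifts to the operator.
Stage II.2 — burden on operator; standard: the preponderance of the evidence (weight is at least 53).
    (f): 47 < 53 [not met]
  Not every element is met, so the operator fails to carry Stage II.2.
The analysis ends at Stage II.2; the subscriber prevails on this issue.
— Issue III —
Stage III.1 (subscriber, clear and convincing evidence, weight is at least 71): (g) net 94−27=67 < 71 — fails.
  Not every element is met, so the subscriber fails to carry Stage III.1.
So the operator prevails on this issue.
Per-issue: Issue I → subscriber; Issue II → subscriber; Issue III → operator. The subscriber must prevail on at least one issue; overall, the subscriber prevails.

subscriber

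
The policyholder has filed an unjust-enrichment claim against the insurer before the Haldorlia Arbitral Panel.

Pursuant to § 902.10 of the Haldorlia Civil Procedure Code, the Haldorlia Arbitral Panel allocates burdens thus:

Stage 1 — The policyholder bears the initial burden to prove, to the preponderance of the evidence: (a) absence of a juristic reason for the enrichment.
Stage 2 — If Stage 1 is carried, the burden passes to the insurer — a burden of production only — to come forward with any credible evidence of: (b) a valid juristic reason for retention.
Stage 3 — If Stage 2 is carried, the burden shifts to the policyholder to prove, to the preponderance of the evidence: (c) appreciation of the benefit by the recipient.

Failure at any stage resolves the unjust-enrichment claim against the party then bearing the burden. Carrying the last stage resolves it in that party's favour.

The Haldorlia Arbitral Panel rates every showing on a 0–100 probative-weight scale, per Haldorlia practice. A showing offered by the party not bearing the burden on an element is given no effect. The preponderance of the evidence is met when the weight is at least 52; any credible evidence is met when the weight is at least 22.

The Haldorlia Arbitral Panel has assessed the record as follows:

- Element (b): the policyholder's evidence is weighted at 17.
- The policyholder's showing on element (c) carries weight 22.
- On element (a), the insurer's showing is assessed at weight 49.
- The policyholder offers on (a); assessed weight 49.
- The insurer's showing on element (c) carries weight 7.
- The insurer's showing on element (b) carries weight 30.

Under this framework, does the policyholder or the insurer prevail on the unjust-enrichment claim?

Stage 1 — burden on policyholder; standard: the preponderance of the evidence (weight is at least 52).
    (a): 49 (insurer's 49 disregarded) < 52 [not met]
  Not every element is met, so the policyholder fails to carry Stage 1.
The analysis ends at Stage 1; the insurer prevails.

insurer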